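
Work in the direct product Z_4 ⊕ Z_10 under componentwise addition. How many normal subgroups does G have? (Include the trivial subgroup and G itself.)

16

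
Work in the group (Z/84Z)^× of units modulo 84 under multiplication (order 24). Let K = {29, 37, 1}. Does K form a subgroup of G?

No

37 ∈ K but its inverse 25 ∉ K, so K is not a subgroup.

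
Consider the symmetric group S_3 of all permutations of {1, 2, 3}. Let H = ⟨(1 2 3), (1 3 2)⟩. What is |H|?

3

|⟨(1 2 3)⟩| = 3 and |⟨(1 3 2)⟩| = 3, so |H| is a multiple of lcm(3, 3) = 3 and divides |G| = 6.
Closing under the operation: H = {e, (1 2 3), (1 3 2)}, so |H| = 3.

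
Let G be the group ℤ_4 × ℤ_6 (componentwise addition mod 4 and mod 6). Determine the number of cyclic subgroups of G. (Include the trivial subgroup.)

12

A cyclic subgroup of order d is generated by each of its φ(d) elements of order d, so the cyclic subgroups of order d number (#elements of order d)/φ(d).
Cyclic subgroups by order — order 1: 1; order 2: 3; order 3: 1; order 4: 2; order 6: 3; order 12: 2.
Total: 12.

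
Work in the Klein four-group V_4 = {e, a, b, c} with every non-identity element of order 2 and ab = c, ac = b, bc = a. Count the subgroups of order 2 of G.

|G| = 4 and 2 | 4, so subgroups of order 2 are possible by Lagrange.
The subgroups of order 2 are: {e, a}; {e, b}; {e, c}.
So G has 3 subgroups of order 2.

3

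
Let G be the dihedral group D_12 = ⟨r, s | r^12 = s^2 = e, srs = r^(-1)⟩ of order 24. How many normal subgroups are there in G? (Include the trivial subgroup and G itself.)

G has 34 subgroups. Checking conjugation-invariance by order — order 1: 1/1 normal; order 2: 1/13 normal; order 3: 1/1 normal; order 4: 1/7 normal; order 6: 1/5 normal; order 8: 0/3 normal; order 12: 3/3 normal; order 24: 1/1 normal.
Total normal subgroups: 9.

9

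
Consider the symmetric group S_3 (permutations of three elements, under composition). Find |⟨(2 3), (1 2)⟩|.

|⟨(2 3)⟩| = 2 and |⟨(1 2)⟩| = 2, so |H| is a multiple of lcm(2, 2) = 2 and divides |G| = 6.
Closing {(2 3), (1 2)} under the group operation gives all of G, so |H| = 6.

6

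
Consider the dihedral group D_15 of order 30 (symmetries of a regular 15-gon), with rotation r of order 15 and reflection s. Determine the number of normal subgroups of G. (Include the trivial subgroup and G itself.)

5

G has 28 subgroups. Checking conjugation-invariance by order — order 1: 1/1 normal; order 2: 0/15 normal; order 3: 1/1 normal; order 5: 1/1 normal; order 6: 0/5 normal; order 10: 0/3 normal; order 15: 1/1 normal; order 30: 1/1 normal.
Total normal subgroups: 5.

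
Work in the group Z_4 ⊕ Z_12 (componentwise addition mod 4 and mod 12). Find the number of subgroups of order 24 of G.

|G| = 48 and 24 | 48, so subgroups of order 24 are possible by Lagrange.
The subgroups of order 24 are: {(0,0), (0,1), (0,2), (0,3), (0,4), (0,5), (0,6), (0,7), (0,8), (0,9), (0,10), (0,11), (2,0), (2,1), (2,2), (2,3), (2,4), (2,5), (2,6), (2,7), (2,8), (2,9), (2,10), (2,11)}; {(0,0), (0,2), (0,4), (0,6), (0,8), (0,10), (1,0), (1,2), (1,4), (1,6), (1,8), (1,10), (2,0), (2,2), (2,4), (2,6), (2,8), (2,10), (3,0), (3,2), (3,4), (3,6), (3,8), (3,10)}; {(0,0), (0,2), (0,4), (0,6), (0,8), (0,10), (1,1), (1,3), (1,5), (1,7), (1,9), (1,11), (2,0), (2,2), (2,4), (2,6), (2,8), (2,10), (3,1), (3,3), (3,5), (3,7), (3,9), (3,11)}.
So G has 3 subgroups of order 24.

3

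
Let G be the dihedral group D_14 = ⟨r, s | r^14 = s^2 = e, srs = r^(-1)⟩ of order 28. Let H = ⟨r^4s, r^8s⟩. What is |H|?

14

|⟨r^4s⟩| = 2 and |⟨r^8s⟩| = 2, so |H| is a multiple of lcm(2, 2) = 2 and divides |G| = 28.
Closing under the operation: H = {e, r^2, r^4, r^6, r^8, r^10, r^12, s, r^2s, r^4s, r^6s, r^8s, r^10s, r^12s}, so |H| = 14.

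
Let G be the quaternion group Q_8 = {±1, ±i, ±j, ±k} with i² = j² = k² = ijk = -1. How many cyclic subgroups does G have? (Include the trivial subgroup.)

Group the elements of G by the cyclic subgroup they generate; each cyclic subgroup of order d accounts for φ(d) elements.
Cyclic subgroups by order — order 1: 1; order 2: 1; order 4: 3.
Total: 5.

5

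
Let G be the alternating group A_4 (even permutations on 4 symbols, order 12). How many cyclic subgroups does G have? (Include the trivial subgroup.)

Each element a generates a cyclic subgroup ⟨a⟩; distinct elements may generate the same one (a cyclic group of order d has φ(d) generators).
Cyclic subgroups by order — order 1: 1; order 2: 3; order 3: 4.
Total: 8.

8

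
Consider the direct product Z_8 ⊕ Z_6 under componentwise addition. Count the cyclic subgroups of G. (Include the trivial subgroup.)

Group the elements of G by the cyclic subgroup they generate; each cyclic subgroup of order d accounts for φ(d) elements.
Cyclic subgroups by order — order 1: 1; order 2: 3; order 3: 1; order 4: 2; order 6: 3; order 8: 2; order 12: 2; order 24: 2.
Total: 16.

16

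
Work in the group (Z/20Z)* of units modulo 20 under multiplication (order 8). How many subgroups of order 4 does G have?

|G| = 8 and 4 | 8, so subgroups of order 4 are possible by Lagrange.
The subgroups of order 4 are: {1, 9, 11, 19}; {1, 9, 13, 17}; {1, 3, 7, 9}.
So G has 3 subgroups of order 4.

3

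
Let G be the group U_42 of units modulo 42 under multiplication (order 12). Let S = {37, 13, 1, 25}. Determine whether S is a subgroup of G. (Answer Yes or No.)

Closure fails: 37 · 13 = 19 ∉ S. So S is not a subgroup.

No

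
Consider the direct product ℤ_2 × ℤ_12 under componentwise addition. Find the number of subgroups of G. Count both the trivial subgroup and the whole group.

16

|G| = 24, so by Lagrange every subgroup order divides 24. Divisors: 1, 2, 3, 4, 6, 8, 12, 24.
Subgroups by order — order 1: 1; order 2: 3; order 3: 1; order 4: 3; order 6: 3; order 8: 1; order 12: 3; order 24: 1.
Total: 1 + 3 + 1 + 3 + 3 + 1 + 3 + 1 = 16.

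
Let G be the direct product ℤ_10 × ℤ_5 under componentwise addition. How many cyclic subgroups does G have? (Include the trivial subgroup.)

14

A cyclic subgroup of order d is generated by each of its φ(d) elements of order d, so the cyclic subgroups of order d number (#elements of order d)/φ(d).
Cyclic subgroups by order — order 1: 1; order 2: 1; order 5: 6; order 10: 6.
Total: 14.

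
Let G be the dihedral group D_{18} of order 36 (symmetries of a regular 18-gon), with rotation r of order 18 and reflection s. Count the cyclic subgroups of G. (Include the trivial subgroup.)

24

Group the elements of G by the cyclic subgroup they generate; each cyclic subgroup of order d accounts for φ(d) elements.
Cyclic subgroups by order — order 1: 1; order 2: 19; order 3: 1; order 6: 1; order 9: 1; order 18: 1.
Total: 24.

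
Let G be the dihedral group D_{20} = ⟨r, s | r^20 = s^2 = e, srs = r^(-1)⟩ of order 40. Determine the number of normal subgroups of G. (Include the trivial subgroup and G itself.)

G has 48 subgroups. Checking conjugation-invariance by order — order 1: 1/1 normal; order 2: 1/21 normal; order 4: 1/11 normal; order 5: 1/1 normal; order 8: 0/5 normal; order 10: 1/5 normal; order 20: 3/3 normal; order 40: 1/1 normal.
Total normal subgroups: 9.

9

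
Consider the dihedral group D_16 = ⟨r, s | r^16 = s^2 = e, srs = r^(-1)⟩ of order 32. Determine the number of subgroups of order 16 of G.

3

|G| = 32 and 16 | 32, so subgroups of order 16 are possible by Lagrange.
The subgroups of order 16 are: {e, r, r^2, r^3, r^4, r^5, r^6, r^7, r^8, r^9, r^10, r^11, r^12, r^13, r^14, r^15}; {e, r^2, r^4, r^6, r^8, r^10, r^12, r^14, s, r^2s, r^4s, r^6s, r^8s, r^10s, r^12s, r^14s}; {e, r^2, r^4, r^6, r^8, r^10, r^12, r^14, rs, r^3s, r^5s, r^7s, r^9s, r^11s, r^13s, r^15s}.
So G has 3 subgroups of order 16.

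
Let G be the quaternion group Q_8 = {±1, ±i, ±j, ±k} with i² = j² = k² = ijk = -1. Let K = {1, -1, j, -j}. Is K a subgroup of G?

|K| = 4 divides |G| = 8, consistent with Lagrange.
K contains the identity, every element's inverse is in K, and K is closed under ·: it is a subgroup.
In fact K = ⟨j⟩.

Yes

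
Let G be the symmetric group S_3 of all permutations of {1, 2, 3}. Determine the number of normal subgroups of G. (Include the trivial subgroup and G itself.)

3

G has 6 subgroups. Checking conjugation-invariance by order — order 1: 1/1 normal; order 2: 0/3 normal; order 3: 1/1 normal; order 6: 1/1 normal.
Total normal subgroups: 3.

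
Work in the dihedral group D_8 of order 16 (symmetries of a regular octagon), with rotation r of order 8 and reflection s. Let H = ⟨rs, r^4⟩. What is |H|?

4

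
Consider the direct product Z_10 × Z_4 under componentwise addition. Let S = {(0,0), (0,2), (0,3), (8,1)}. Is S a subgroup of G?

(8,1) ∈ S but its inverse (2,3) ∉ S, so S is not a subgroup.

No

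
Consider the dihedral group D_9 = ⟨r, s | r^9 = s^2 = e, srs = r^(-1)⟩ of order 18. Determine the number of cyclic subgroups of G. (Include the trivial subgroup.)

Each element a generates a cyclic subgroup ⟨a⟩; distinct elements may generate the same one (a cyclic group of order d has φ(d) generators).
Cyclic subgroups by order — order 1: 1; order 2: 9; order 3: 1; order 9: 1.
Total: 12.

12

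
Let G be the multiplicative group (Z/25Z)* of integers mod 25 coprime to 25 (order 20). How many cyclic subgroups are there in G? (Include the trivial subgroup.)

A cyclic subgroup of order d is generated by each of its φ(d) elements of order d, so the cyclic subgroups of order d number (#elements of order d)/φ(d).
Cyclic subgroups by order — order 1: 1; order 2: 1; order 4: 1; order 5: 1; order 10: 1; order 20: 1.
Total: 6.

6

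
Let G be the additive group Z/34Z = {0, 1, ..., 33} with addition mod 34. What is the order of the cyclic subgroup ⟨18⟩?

17

In Z/34Z, the order of an element a is n/gcd(a, n).
gcd(18, 34) = 2, so |⟨18⟩| = 34/2 = 17.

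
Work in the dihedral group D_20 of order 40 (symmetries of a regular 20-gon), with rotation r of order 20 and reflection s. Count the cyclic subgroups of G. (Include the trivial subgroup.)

26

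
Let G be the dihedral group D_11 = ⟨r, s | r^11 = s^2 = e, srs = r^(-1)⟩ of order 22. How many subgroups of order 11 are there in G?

1

|G| = 22 and 11 | 22, so subgroups of order 11 are possible by Lagrange.
The subgroups of order 11 are: {e, r, r^2, r^3, r^4, r^5, r^6, r^7, r^8, r^9, r^10}.
So G has 1 subgroup of order 11.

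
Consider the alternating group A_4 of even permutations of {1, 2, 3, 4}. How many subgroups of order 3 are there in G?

4

|G| = 12 and 3 | 12, so subgroups of order 3 are possible by Lagrange.
The subgroups of order 3 are: {e, (1 2 3), (1 3 2)}; {e, (1 2 4), (1 4 2)}; {e, (1 3 4), (1 4 3)}; {e, (2 3 4), (2 4 3)}.
So G has 4 subgroups of order 3.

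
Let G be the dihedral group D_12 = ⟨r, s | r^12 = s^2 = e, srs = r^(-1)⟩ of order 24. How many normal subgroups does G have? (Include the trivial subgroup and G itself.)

9

G has 34 subgroups. Checking conjugation-invariance by order — order 1: 1/1 normal; order 2: 1/13 normal; order 3: 1/1 normal; order 4: 1/7 normal; order 6: 1/5 normal; order 8: 0/3 normal; order 12: 3/3 normal; order 24: 1/1 normal.
Total normal subgroups: 9.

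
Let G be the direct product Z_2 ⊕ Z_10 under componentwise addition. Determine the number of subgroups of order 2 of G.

|G| = 20 and 2 | 20, so subgroups of order 2 are possible by Lagrange.
The subgroups of order 2 are: {(0,0), (0,5)}; {(0,0), (1,0)}; {(0,0), (1,5)}.
So G has 3 subgroups of order 2.

3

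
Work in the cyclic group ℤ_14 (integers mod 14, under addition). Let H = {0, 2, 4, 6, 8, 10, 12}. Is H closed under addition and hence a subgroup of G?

Yes

|H| = 7 divides |G| = 14, consistent with Lagrange.
H contains the identity, every element's inverse is in H, and H is closed under +: it is a subgroup.
In fact H = ⟨2⟩.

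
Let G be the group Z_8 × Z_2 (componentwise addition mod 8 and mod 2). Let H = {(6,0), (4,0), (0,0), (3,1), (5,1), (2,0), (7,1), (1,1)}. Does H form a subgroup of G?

|H| = 8 divides |G| = 16, consistent with Lagrange.
H contains the identity, every element's inverse is in H, and H is closed under +: it is a subgroup.
In fact H = ⟨(7,1)⟩.

Yes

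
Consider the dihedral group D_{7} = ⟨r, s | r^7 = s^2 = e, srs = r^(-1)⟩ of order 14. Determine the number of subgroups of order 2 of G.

7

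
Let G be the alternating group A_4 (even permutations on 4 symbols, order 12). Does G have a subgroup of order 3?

3 | 12. A subgroup of order 3 is {e, (1 2 3), (1 3 2)}.

Yes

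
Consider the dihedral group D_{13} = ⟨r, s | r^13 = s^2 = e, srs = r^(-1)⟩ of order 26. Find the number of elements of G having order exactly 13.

12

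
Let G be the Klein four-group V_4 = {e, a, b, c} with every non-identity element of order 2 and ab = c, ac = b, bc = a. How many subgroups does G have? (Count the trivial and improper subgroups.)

5

|G| = 4, so by Lagrange every subgroup order divides 4. Divisors: 1, 2, 4.
Subgroups by order — order 1: 1; order 2: 3; order 4: 1.
Total: 1 + 3 + 1 = 5.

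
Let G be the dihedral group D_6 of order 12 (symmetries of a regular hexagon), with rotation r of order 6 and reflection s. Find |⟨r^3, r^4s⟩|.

4

|⟨r^3⟩| = 2 and |⟨r^4s⟩| = 2, so |H| is a multiple of lcm(2, 2) = 2 and divides |G| = 12.
Closing under the operation: H = {e, r^3, rs, r^4s}, so |H| = 4.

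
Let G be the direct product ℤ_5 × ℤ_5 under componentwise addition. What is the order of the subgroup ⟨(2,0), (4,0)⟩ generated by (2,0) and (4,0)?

|⟨(2,0)⟩| = 5 and |⟨(4,0)⟩| = 5, so |H| is a multiple of lcm(5, 5) = 5 and divides |G| = 25.
Closing under the operation: H = {(0,0), (1,0), (2,0), (3,0), (4,0)}, so |H| = 5.

5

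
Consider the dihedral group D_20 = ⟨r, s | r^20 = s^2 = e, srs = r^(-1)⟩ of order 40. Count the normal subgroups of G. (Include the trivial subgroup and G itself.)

G has 48 subgroups. Checking conjugation-invariance by order — order 1: 1/1 normal; order 2: 1/21 normal; order 4: 1/11 normal; order 5: 1/1 normal; order 8: 0/5 normal; order 10: 1/5 normal; order 20: 3/3 normal; order 40: 1/1 normal.
Total normal subgroups: 9.

9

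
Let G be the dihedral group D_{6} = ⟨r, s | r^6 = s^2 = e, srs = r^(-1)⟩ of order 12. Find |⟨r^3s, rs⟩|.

|⟨r^3s⟩| = 2 and |⟨rs⟩| = 2, so |H| is a multiple of lcm(2, 2) = 2 and divides |G| = 12.
Closing under the operation: H = {e, r^2, r^4, rs, r^3s, r^5s}, so |H| = 6.

6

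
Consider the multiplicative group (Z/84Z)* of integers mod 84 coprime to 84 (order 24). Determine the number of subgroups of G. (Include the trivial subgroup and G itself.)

32

|G| = 24, so by Lagrange every subgroup order divides 24. Divisors: 1, 2, 3, 4, 6, 8, 12, 24.
Subgroups by order — order 1: 1; order 2: 7; order 3: 1; order 4: 7; order 6: 7; order 8: 1; order 12: 7; order 24: 1.
Total: 1 + 7 + 1 + 7 + 7 + 1 + 7 + 1 = 32.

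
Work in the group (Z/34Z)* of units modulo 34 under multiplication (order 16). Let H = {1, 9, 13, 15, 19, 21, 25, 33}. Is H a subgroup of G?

Yes

|H| = 8 divides |G| = 16, consistent with Lagrange.
H contains the identity, every element's inverse is in H, and H is closed under ·: it is a subgroup.
In fact H = ⟨9⟩.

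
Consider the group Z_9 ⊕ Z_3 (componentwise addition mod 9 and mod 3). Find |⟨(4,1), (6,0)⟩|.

9

|⟨(4,1)⟩| = 9 and |⟨(6,0)⟩| = 3, so |H| is a multiple of lcm(9, 3) = 9 and divides |G| = 27.
Closing under the operation: H = {(0,0), (1,1), (2,2), (3,0), (4,1), (5,2), (6,0), (7,1), (8,2)}, so |H| = 9.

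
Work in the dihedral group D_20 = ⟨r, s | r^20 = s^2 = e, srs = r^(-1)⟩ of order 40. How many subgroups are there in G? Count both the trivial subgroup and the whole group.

|G| = 40, so by Lagrange every subgroup order divides 40. Divisors: 1, 2, 4, 5, 8, 10, 20, 40.
Subgroups by order — order 1: 1; order 2: 21; order 4: 11; order 5: 1; order 8: 5; order 10: 5; order 20: 3; order 40: 1.
Total: 1 + 21 + 11 + 1 + 5 + 5 + 3 + 1 = 48.

48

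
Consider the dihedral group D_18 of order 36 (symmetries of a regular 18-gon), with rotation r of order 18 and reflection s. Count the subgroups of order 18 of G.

|G| = 36 and 18 | 36, so subgroups of order 18 are possible by Lagrange.
The subgroups of order 18 are: {e, r, r^2, r^3, r^4, r^5, r^6, r^7, r^8, r^9, r^10, r^11, r^12, r^13, r^14, r^15, r^16, r^17}; {e, r^2, r^4, r^6, r^8, r^10, r^12, r^14, r^16, s, r^2s, r^4s, r^6s, r^8s, r^10s, r^12s, r^14s, r^16s}; {e, r^2, r^4, r^6, r^8, r^10, r^12, r^14, r^16, rs, r^3s, r^5s, r^7s, r^9s, r^11s, r^13s, r^15s, r^17s}.
So G has 3 subgroups of order 18.

3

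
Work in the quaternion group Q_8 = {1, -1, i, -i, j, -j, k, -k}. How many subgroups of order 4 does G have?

|G| = 8 and 4 | 8, so subgroups of order 4 are possible by Lagrange.
The subgroups of order 4 are: {1, -1, i, -i}; {1, -1, j, -j}; {1, -1, k, -k}.
So G has 3 subgroups of order 4.

3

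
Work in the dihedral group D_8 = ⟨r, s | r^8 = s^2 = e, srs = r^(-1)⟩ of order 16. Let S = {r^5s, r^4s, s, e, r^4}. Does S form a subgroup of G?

No

|S| = 5 does not divide |G| = 16, so by Lagrange S is not a subgroup.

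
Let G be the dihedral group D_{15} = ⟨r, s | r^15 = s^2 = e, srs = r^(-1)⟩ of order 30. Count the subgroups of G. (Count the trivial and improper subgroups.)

|G| = 30, so by Lagrange every subgroup order divides 30. Divisors: 1, 2, 3, 5, 6, 10, 15, 30.
Subgroups by order — order 1: 1; order 2: 15; order 3: 1; order 5: 1; order 6: 5; order 10: 3; order 15: 1; order 30: 1.
Total: 1 + 15 + 1 + 1 + 5 + 3 + 1 + 1 = 28.

28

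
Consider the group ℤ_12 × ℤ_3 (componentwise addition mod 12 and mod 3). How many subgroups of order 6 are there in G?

|G| = 36 and 6 | 36, so subgroups of order 6 are possible by Lagrange.
The subgroups of order 6 are: {(0,0), (0,1), (0,2), (6,0), (6,1), (6,2)}; {(0,0), (2,0), (4,0), (6,0), (8,0), (10,0)}; {(0,0), (2,2), (4,1), (6,0), (8,2), (10,1)}; {(0,0), (2,1), (4,2), (6,0), (8,1), (10,2)}.
So G has 4 subgroups of order 6.

4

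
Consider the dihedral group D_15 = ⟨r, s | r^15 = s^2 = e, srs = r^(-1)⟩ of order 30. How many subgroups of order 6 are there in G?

5

|G| = 30 and 6 | 30, so subgroups of order 6 are possible by Lagrange.
The subgroups of order 6 are: {e, r^5, r^10, s, r^5s, r^10s}; {e, r^5, r^10, rs, r^6s, r^11s}; {e, r^5, r^10, r^2s, r^7s, r^12s}; {e, r^5, r^10, r^3s, r^8s, r^13s}; … (5 in all).
So G has 5 subgroups of order 6.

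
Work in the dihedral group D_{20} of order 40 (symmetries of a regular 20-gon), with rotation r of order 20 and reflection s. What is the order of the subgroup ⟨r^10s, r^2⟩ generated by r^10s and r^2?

20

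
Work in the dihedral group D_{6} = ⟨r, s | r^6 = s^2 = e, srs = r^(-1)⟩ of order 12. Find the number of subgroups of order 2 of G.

7

|G| = 12 and 2 | 12, so subgroups of order 2 are possible by Lagrange.
The subgroups of order 2 are: {e, r^2s}; {e, r^3}; {e, r^3s}; {e, r^4s}; … (7 in all).
So G has 7 subgroups of order 2.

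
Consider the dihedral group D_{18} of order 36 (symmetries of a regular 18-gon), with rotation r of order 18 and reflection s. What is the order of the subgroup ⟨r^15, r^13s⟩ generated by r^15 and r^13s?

|⟨r^15⟩| = 6 and |⟨r^13s⟩| = 2, so |H| is a multiple of lcm(6, 2) = 6 and divides |G| = 36.
Closing under the operation: H = {e, r^3, r^6, r^9, r^12, r^15, rs, r^4s, r^7s, r^10s, r^13s, r^16s}, so |H| = 12.

12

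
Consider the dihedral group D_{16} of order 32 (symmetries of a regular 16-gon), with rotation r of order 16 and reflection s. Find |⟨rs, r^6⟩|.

16

|⟨rs⟩| = 2 and |⟨r^6⟩| = 8, so |H| is a multiple of lcm(2, 8) = 8 and divides |G| = 32.
Closing under the operation: H = {e, r^2, r^4, r^6, r^8, r^10, r^12, r^14, rs, r^3s, r^5s, r^7s, r^9s, r^11s, r^13s, r^15s}, so |H| = 16.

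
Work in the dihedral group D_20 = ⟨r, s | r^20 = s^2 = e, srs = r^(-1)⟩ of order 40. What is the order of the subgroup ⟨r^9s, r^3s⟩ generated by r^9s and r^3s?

|⟨r^9s⟩| = 2 and |⟨r^3s⟩| = 2, so |H| is a multiple of lcm(2, 2) = 2 and divides |G| = 40.
Closing under the operation: H = {e, r^2, r^4, r^6, r^8, r^10, r^12, r^14, r^16, r^18, rs, r^3s, r^5s, r^7s, r^9s, r^11s, r^13s, r^15s, r^17s, r^19s}, so |H| = 20.

20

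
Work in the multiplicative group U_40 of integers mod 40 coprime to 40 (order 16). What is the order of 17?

4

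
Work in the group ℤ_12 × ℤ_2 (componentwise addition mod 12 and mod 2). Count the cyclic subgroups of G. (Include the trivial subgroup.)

12

Each element a generates a cyclic subgroup ⟨a⟩; distinct elements may generate the same one (a cyclic group of order d has φ(d) generators).
Cyclic subgroups by order — order 1: 1; order 2: 3; order 3: 1; order 4: 2; order 6: 3; order 12: 2.
Total: 12.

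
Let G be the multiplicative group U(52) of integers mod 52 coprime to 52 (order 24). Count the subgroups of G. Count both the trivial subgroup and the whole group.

16

|G| = 24, so by Lagrange every subgroup order divides 24. Divisors: 1, 2, 3, 4, 6, 8, 12, 24.
Subgroups by order — order 1: 1; order 2: 3; order 3: 1; order 4: 3; order 6: 3; order 8: 1; order 12: 3; order 24: 1.
Total: 1 + 3 + 1 + 3 + 3 + 1 + 3 + 1 = 16.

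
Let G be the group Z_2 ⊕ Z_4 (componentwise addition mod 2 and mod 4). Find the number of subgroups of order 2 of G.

|G| = 8 and 2 | 8, so subgroups of order 2 are possible by Lagrange.
The subgroups of order 2 are: {(0,0), (0,2)}; {(0,0), (1,0)}; {(0,0), (1,2)}.
So G has 3 subgroups of order 2.

3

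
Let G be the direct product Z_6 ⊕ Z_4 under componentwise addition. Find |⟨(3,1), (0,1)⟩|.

8

|⟨(3,1)⟩| = 4 and |⟨(0,1)⟩| = 4, so |H| is a multiple of lcm(4, 4) = 4 and divides |G| = 24.
Closing under the operation: H = {(0,0), (0,1), (0,2), (0,3), (3,0), (3,1), (3,2), (3,3)}, so |H| = 8.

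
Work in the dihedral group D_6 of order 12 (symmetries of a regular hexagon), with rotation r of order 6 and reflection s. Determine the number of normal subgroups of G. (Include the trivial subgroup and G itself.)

7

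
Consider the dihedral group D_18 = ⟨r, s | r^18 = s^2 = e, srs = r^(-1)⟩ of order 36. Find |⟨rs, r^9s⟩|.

|⟨rs⟩| = 2 and |⟨r^9s⟩| = 2, so |H| is a multiple of lcm(2, 2) = 2 and divides |G| = 36.
Closing under the operation: H = {e, r^2, r^4, r^6, r^8, r^10, r^12, r^14, r^16, rs, r^3s, r^5s, r^7s, r^9s, r^11s, r^13s, r^15s, r^17s}, so |H| = 18.

18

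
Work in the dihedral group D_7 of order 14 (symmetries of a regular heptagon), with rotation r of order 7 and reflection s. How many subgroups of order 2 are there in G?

|G| = 14 and 2 | 14, so subgroups of order 2 are possible by Lagrange.
The subgroups of order 2 are: {e, r^2s}; {e, r^3s}; {e, r^4s}; {e, r^5s}; … (7 in all).
So G has 7 subgroups of order 2.

7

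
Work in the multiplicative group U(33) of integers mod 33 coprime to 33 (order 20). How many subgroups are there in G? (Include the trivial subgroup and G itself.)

|G| = 20, so by Lagrange every subgroup order divides 20. Divisors: 1, 2, 4, 5, 10, 20.
Subgroups by order — order 1: 1; order 2: 3; order 4: 1; order 5: 1; order 10: 3; order 20: 1.
Total: 1 + 3 + 1 + 1 + 3 + 1 = 10.

10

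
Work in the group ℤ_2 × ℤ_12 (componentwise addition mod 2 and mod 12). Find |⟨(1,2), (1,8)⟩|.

12

|⟨(1,2)⟩| = 6 and |⟨(1,8)⟩| = 6, so |H| is a multiple of lcm(6, 6) = 6 and divides |G| = 24.
Closing under the operation: H = {(0,0), (0,2), (0,4), (0,6), (0,8), (0,10), (1,0), (1,2), (1,4), (1,6), (1,8), (1,10)}, so |H| = 12.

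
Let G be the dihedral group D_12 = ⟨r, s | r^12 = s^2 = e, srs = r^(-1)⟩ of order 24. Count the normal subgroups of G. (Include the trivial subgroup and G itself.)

9

G has 34 subgroups. Checking conjugation-invariance by order — order 1: 1/1 normal; order 2: 1/13 normal; order 3: 1/1 normal; order 4: 1/7 normal; order 6: 1/5 normal; order 8: 0/3 normal; order 12: 3/3 normal; order 24: 1/1 normal.
Total normal subgroups: 9.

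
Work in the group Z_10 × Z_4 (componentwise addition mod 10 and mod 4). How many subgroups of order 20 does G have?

3

|G| = 40 and 20 | 40, so subgroups of order 20 are possible by Lagrange.
The subgroups of order 20 are: {(0,0), (0,1), (0,2), (0,3), (2,0), (2,1), (2,2), (2,3), (4,0), (4,1), (4,2), (4,3), (6,0), (6,1), (6,2), (6,3), (8,0), (8,1), (8,2), (8,3)}; {(0,0), (0,2), (1,0), (1,2), (2,0), (2,2), (3,0), (3,2), (4,0), (4,2), (5,0), (5,2), (6,0), (6,2), (7,0), (7,2), (8,0), (8,2), (9,0), (9,2)}; {(0,0), (0,2), (1,1), (1,3), (2,0), (2,2), (3,1), (3,3), (4,0), (4,2), (5,1), (5,3), (6,0), (6,2), (7,1), (7,3), (8,0), (8,2), (9,1), (9,3)}.
So G has 3 subgroups of order 20.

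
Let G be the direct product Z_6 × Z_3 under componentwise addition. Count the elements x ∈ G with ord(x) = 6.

8

An element (a,b) has order lcm(ord(a), ord(b)); count pairs with lcm equal to 6.
Enumerating gives 8 such elements.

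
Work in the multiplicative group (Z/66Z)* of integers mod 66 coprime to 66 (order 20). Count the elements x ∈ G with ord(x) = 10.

Enumerating element orders in G gives 12 elements of order 10.

12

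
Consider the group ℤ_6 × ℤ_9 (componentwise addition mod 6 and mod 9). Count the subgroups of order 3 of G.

4

|G| = 54 and 3 | 54, so subgroups of order 3 are possible by Lagrange.
The subgroups of order 3 are: {(0,0), (0,3), (0,6)}; {(0,0), (2,0), (4,0)}; {(0,0), (2,3), (4,6)}; {(0,0), (2,6), (4,3)}.
So G has 4 subgroups of order 3.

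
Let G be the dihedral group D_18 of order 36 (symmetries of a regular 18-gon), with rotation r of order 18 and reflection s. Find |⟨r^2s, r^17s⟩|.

12

|⟨r^2s⟩| = 2 and |⟨r^17s⟩| = 2, so |H| is a multiple of lcm(2, 2) = 2 and divides |G| = 36.
Closing under the operation: H = {e, r^3, r^6, r^9, r^12, r^15, r^2s, r^5s, r^8s, r^11s, r^14s, r^17s}, so |H| = 12.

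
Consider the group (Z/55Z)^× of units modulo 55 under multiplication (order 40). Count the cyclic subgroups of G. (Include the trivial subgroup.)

12

Group the elements of G by the cyclic subgroup they generate; each cyclic subgroup of order d accounts for φ(d) elements.
Cyclic subgroups by order — order 1: 1; order 2: 3; order 4: 2; order 5: 1; order 10: 3; order 20: 2.
Total: 12.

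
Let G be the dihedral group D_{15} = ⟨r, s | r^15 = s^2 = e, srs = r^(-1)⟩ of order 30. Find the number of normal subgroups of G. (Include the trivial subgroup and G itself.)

G has 28 subgroups. Checking conjugation-invariance by order — order 1: 1/1 normal; order 2: 0/15 normal; order 3: 1/1 normal; order 5: 1/1 normal; order 6: 0/5 normal; order 10: 0/3 normal; order 15: 1/1 normal; order 30: 1/1 normal.
Total normal subgroups: 5.

5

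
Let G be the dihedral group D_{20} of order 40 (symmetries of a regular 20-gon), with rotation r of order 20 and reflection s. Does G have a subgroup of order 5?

5 | 40. A subgroup of order 5 is {e, r^4, r^8, r^12, r^16}.

Yes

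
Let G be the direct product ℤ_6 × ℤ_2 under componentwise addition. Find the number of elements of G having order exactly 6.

6

An element (a,b) has order lcm(ord(a), ord(b)); count pairs with lcm equal to 6.
Enumerating gives 6 such elements.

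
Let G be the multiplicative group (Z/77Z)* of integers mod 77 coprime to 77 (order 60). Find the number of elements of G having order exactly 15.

The elements of order 15 are: 4, 9, 16, 25, 37, 53, 58, 60.
That's 8.

8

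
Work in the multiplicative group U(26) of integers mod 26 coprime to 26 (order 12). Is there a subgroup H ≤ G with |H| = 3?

3 | 12. A subgroup of order 3 is {1, 3, 9}.

Yes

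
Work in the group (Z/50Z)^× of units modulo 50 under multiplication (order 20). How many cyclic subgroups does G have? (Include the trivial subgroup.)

6

A cyclic subgroup of order d is generated by each of its φ(d) elements of order d, so the cyclic subgroups of order d number (#elements of order d)/φ(d).
Cyclic subgroups by order — order 1: 1; order 2: 1; order 4: 1; order 5: 1; order 10: 1; order 20: 1.
Total: 6.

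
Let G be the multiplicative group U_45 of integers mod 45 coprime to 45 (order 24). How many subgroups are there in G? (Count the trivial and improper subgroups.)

|G| = 24, so by Lagrange every subgroup order divides 24. Divisors: 1, 2, 3, 4, 6, 8, 12, 24.
Subgroups by order — order 1: 1; order 2: 3; order 3: 1; order 4: 3; order 6: 3; order 8: 1; order 12: 3; order 24: 1.
Total: 1 + 3 + 1 + 3 + 3 + 1 + 3 + 1 = 16.

16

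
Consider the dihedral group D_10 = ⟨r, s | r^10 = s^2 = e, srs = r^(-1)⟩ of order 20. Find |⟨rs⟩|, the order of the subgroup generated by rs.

2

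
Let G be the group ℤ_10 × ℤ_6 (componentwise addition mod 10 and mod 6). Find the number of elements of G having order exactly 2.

3

An element (a,b) has order lcm(ord(a), ord(b)); count pairs with lcm equal to 2.
Enumerating gives 3 such elements.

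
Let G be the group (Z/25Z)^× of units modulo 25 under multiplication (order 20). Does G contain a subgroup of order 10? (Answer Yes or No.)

10 | 20. A subgroup of order 10 is {1, 4, 6, 9, 11, 14, 16, 19, 21, 24}.

Yes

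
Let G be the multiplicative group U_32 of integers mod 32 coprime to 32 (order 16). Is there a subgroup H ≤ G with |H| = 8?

Yes

8 | 16. A subgroup of order 8 is {1, 3, 9, 11, 17, 19, 25, 27}.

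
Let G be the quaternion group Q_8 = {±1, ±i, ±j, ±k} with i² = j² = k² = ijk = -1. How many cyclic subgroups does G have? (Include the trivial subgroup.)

A cyclic subgroup of order d is generated by each of its φ(d) elements of order d, so the cyclic subgroups of order d number (#elements of order d)/φ(d).
Cyclic subgroups by order — order 1: 1; order 2: 1; order 4: 3.
Total: 5.

5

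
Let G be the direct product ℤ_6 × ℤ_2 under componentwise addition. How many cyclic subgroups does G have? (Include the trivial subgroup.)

8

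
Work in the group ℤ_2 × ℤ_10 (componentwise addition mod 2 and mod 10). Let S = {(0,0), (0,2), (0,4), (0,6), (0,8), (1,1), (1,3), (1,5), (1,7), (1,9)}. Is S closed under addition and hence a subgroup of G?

Yes

|S| = 10 divides |G| = 20, consistent with Lagrange.
S contains the identity, every element's inverse is in S, and S is closed under +: it is a subgroup.
In fact S = ⟨(1,1)⟩.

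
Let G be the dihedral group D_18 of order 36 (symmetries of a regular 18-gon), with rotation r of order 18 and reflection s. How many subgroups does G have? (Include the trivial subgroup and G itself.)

45

|G| = 36, so by Lagrange every subgroup order divides 36. Divisors: 1, 2, 3, 4, 6, 9, 12, 18, 36.
Subgroups by order — order 1: 1; order 2: 19; order 3: 1; order 4: 9; order 6: 7; order 9: 1; order 12: 3; order 18: 3; order 36: 1.
Total: 1 + 19 + 1 + 9 + 7 + 1 + 3 + 3 + 1 = 45.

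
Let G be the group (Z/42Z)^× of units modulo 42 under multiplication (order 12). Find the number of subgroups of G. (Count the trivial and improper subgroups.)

|G| = 12, so by Lagrange every subgroup order divides 12. Divisors: 1, 2, 3, 4, 6, 12.
Subgroups by order — order 1: 1; order 2: 3; order 3: 1; order 4: 1; order 6: 3; order 12: 1.
Total: 1 + 3 + 1 + 1 + 3 + 1 = 10.

10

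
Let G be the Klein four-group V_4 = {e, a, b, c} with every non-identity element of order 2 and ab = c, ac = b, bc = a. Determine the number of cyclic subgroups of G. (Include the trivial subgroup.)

Each element a generates a cyclic subgroup ⟨a⟩; distinct elements may generate the same one (a cyclic group of order d has φ(d) generators).
Cyclic subgroups by order — order 1: 1; order 2: 3.
Total: 4.

4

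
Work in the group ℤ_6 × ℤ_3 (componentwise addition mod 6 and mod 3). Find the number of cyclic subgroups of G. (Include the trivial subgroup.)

Each element a generates a cyclic subgroup ⟨a⟩; distinct elements may generate the same one (a cyclic group of order d has φ(d) generators).
Cyclic subgroups by order — order 1: 1; order 2: 1; order 3: 4; order 6: 4.
Total: 10.

10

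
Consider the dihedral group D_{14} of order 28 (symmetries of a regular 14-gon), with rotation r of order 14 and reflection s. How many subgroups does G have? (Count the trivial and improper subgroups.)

28

|G| = 28, so by Lagrange every subgroup order divides 28. Divisors: 1, 2, 4, 7, 14, 28.
Subgroups by order — order 1: 1; order 2: 15; order 4: 7; order 7: 1; order 14: 3; order 28: 1.
Total: 1 + 15 + 7 + 1 + 3 + 1 = 28.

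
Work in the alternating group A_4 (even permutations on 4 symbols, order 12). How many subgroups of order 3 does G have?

|G| = 12 and 3 | 12, so subgroups of order 3 are possible by Lagrange.
The subgroups of order 3 are: {e, (1 2 3), (1 3 2)}; {e, (1 2 4), (1 4 2)}; {e, (1 3 4), (1 4 3)}; {e, (2 3 4), (2 4 3)}.
So G has 4 subgroups of order 3.

4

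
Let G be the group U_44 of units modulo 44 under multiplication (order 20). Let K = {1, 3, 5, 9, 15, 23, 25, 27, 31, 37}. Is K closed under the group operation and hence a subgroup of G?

|K| = 10 divides |G| = 20, consistent with Lagrange.
K contains the identity, every element's inverse is in K, and K is closed under ·: it is a subgroup.
In fact K = ⟨3⟩.

Yes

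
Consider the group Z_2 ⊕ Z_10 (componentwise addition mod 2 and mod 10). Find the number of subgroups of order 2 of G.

3

|G| = 20 and 2 | 20, so subgroups of order 2 are possible by Lagrange.
The subgroups of order 2 are: {(0,0), (0,5)}; {(0,0), (1,0)}; {(0,0), (1,5)}.
So G has 3 subgroups of order 2.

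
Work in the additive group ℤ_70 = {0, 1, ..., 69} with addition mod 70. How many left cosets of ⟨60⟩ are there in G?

|⟨60⟩| = 7 and |G| = 70.
By Lagrange, [G : H] = |G|/|H| = 70/7 = 10.

10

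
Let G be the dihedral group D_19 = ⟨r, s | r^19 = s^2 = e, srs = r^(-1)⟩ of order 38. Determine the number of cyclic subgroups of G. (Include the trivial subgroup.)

21

Group the elements of G by the cyclic subgroup they generate; each cyclic subgroup of order d accounts for φ(d) elements.
Cyclic subgroups by order — order 1: 1; order 2: 19; order 19: 1.
Total: 21.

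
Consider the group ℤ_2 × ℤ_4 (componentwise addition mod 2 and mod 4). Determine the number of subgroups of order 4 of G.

|G| = 8 and 4 | 8, so subgroups of order 4 are possible by Lagrange.
The subgroups of order 4 are: {(0,0), (0,1), (0,2), (0,3)}; {(0,0), (0,2), (1,0), (1,2)}; {(0,0), (0,2), (1,1), (1,3)}.
So G has 3 subgroups of order 4.

3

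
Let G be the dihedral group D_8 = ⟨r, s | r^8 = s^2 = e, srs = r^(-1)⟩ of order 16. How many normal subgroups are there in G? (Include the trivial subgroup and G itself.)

G has 19 subgroups. Checking conjugation-invariance by order — order 1: 1/1 normal; order 2: 1/9 normal; order 4: 1/5 normal; order 8: 3/3 normal; order 16: 1/1 normal.
Total normal subgroups: 7.

7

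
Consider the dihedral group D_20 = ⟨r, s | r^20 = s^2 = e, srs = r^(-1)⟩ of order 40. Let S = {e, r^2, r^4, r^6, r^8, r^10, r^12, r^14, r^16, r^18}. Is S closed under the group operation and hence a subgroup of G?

Yes

|S| = 10 divides |G| = 40, consistent with Lagrange.
S contains the identity, every element's inverse is in S, and S is closed under ·: it is a subgroup.
In fact S = ⟨r^18⟩.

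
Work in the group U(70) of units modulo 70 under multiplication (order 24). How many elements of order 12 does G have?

8

The elements of order 12 are: 3, 17, 23, 33, 37, 47, 53, 67.
That's 8.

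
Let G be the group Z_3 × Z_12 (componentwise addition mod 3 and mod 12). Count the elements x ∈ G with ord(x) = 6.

8

An element (a,b) has order lcm(ord(a), ord(b)); count pairs with lcm equal to 6.
Enumerating gives 8 such elements.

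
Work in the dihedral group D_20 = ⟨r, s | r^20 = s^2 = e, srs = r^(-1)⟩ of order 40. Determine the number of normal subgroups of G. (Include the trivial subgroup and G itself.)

9

G has 48 subgroups. Checking conjugation-invariance by order — order 1: 1/1 normal; order 2: 1/21 normal; order 4: 1/11 normal; order 5: 1/1 normal; order 8: 0/5 normal; order 10: 1/5 normal; order 20: 3/3 normal; order 40: 1/1 normal.
Total normal subgroups: 9.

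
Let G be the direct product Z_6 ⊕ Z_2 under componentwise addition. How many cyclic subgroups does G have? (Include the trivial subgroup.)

A cyclic subgroup of order d is generated by each of its φ(d) elements of order d, so the cyclic subgroups of order d number (#elements of order d)/φ(d).
Cyclic subgroups by order — order 1: 1; order 2: 3; order 3: 1; order 6: 3.
Total: 8.

8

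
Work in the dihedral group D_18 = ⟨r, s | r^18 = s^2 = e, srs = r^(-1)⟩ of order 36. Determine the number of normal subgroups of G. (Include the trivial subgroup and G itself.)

9

G has 45 subgroups. Checking conjugation-invariance by order — order 1: 1/1 normal; order 2: 1/19 normal; order 3: 1/1 normal; order 4: 0/9 normal; order 6: 1/7 normal; order 9: 1/1 normal; order 12: 0/3 normal; order 18: 3/3 normal; order 36: 1/1 normal.
Total normal subgroups: 9.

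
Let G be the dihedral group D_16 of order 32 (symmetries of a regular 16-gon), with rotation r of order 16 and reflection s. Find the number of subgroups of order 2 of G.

17

|G| = 32 and 2 | 32, so subgroups of order 2 are possible by Lagrange.
The subgroups of order 2 are: {e, r^10s}; {e, r^11s}; {e, r^12s}; {e, r^13s}; … (17 in all).
So G has 17 subgroups of order 2.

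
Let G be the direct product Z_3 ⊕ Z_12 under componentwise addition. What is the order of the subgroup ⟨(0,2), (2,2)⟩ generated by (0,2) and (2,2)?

|⟨(0,2)⟩| = 6 and |⟨(2,2)⟩| = 6, so |H| is a multiple of lcm(6, 6) = 6 and divides |G| = 36.
Closing under the operation: H = {(0,0), (0,2), (0,4), (0,6), (0,8), (0,10), (1,0), (1,2), (1,4), (1,6), (1,8), (1,10), (2,0), (2,2), (2,4), (2,6), (2,8), (2,10)}, so |H| = 18.

18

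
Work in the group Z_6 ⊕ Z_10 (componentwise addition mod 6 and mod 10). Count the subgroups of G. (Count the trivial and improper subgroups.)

|G| = 60, so by Lagrange every subgroup order divides 60. Divisors: 1, 2, 3, 4, 5, 6, 10, 12, 15, 20, 30, 60.
Subgroups by order — order 1: 1; order 2: 3; order 3: 1; order 4: 1; order 5: 1; order 6: 3; order 10: 3; order 12: 1; order 15: 1; order 20: 1; order 30: 3; order 60: 1.
Total: 1 + 3 + 1 + 1 + 1 + 3 + 3 + 1 + 1 + 1 + 3 + 1 = 20.

20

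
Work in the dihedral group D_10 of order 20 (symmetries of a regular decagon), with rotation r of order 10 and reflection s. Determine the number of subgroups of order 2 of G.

|G| = 20 and 2 | 20, so subgroups of order 2 are possible by Lagrange.
The subgroups of order 2 are: {e, r^2s}; {e, r^3s}; {e, r^4s}; {e, r^5}; … (11 in all).
So G has 11 subgroups of order 2.

11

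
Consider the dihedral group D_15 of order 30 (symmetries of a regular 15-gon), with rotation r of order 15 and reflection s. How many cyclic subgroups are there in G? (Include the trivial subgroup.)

19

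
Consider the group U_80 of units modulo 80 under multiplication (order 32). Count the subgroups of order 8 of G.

|G| = 32 and 8 | 32, so subgroups of order 8 are possible by Lagrange.
The subgroups of order 8 are: {1, 9, 11, 19, 41, 49, 51, 59}; {1, 11, 21, 31, 41, 51, 61, 71}; {1, 11, 29, 39, 41, 51, 69, 79}; {1, 3, 9, 13, 27, 31, 37, 39}; … (19 in all).
So G has 19 subgroups of order 8.

19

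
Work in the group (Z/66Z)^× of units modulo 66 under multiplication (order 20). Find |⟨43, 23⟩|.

|⟨43⟩| = 2 and |⟨23⟩| = 2, so |H| is a multiple of lcm(2, 2) = 2 and divides |G| = 20.
Closing under the operation: H = {1, 23, 43, 65}, so |H| = 4.

4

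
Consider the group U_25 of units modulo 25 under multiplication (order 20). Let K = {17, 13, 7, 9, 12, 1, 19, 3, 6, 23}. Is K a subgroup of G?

No

6 ∈ K but its inverse 21 ∉ K, so K is not a subgroup.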